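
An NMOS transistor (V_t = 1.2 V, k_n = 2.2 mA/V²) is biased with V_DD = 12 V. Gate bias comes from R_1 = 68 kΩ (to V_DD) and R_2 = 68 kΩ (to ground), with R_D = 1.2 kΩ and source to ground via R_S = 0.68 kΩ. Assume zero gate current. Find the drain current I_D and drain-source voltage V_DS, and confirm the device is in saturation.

I_D ≈ 4.2 mA, V_DS ≈ 4.1 V

V_G = V_DD·R_2/(R_1+R_2) = 12×68/136 = 6 V.
Assume saturation: I_D = (k_n/2)(V_GS − V_t)² with V_GS = V_G − I_D·R_S = 6 − 0.68·I_D.
Substituting gives 0.509·I_D² − 8.18·I_D + 25.3 = 0, with roots I_D = 4.19 or 11.9 mA.
The root I_D = 11.9 mA gives V_GS = -2.09 V ≤ V_t, so take I_D = 4.19 mA.
Then V_GS = 3.15 V and V_DS = V_DD − I_D(R_D+R_S) = 12 − 4.19×1.88 = 4.12 V.
Saturation requires V_DS ≥ V_GS − V_t = 1.95 V; 4.12 ≥ 1.95 ✓.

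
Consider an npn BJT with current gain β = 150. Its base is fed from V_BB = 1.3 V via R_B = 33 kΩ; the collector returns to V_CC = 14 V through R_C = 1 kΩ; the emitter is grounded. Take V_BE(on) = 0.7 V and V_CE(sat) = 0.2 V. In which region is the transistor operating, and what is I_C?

active; I_C ≈ 2.7 mA

Assume active. Base-emitter loop: I_B = (V_BB − V_BE)/R_B = (1.3 − 0.7)/33 = 0.0182 mA.
I_C = β·I_B = 150×0.0182 = 2.73 mA.
V_CE = V_CC − I_C·R_C = 14 − 2.73×1 = 11.3 V > V_CE(sat), so the active-region assumption holds.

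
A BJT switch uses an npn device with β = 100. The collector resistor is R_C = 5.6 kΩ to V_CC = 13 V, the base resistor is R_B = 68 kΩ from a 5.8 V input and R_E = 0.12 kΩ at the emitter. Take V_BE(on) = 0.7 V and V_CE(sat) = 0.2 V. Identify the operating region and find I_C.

Assume active: I_B = (5.8 − 0.7)/(68 + 101×0.12) = 0.0637 mA, I_C = β·I_B = 6.37 mA.
Then V_CE = 13 − 6.37×5.6 − 6.43×0.12 = -23.4 V < 0.2 V — the active assumption fails.
Re-solve with V_CE = 0.2 V. KCL at the emitter: V_E/R_E = (V_BB−0.7−V_E)/R_B + (V_CC−0.2−V_E)/R_C, giving V_E = 0.277 V.
I_C = (V_CC − 0.2 − V_E)/R_C = (12.8 − 0.277)/5.6 = 2.24 mA.
Check: I_B = (5.1 − 0.277)/68 = 0.0709 mA, and β·I_B = 7.09 mA > I_C, confirming saturation.

saturation; I_C ≈ 2.2 mA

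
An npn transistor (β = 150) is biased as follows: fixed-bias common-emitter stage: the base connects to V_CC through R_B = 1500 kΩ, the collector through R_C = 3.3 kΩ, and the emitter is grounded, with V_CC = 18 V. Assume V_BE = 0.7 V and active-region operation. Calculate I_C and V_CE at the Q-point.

I_C ≈ 1.7 mA, V_CE ≈ 12 V

Base loop: V_CC = I_B·R_B + V_BE, so I_B = (18 − 0.7)/1500 kΩ = 0.0115 mA.
In the active region I_C = β·I_B = 150 × 0.0115 = 1.73 mA.
Collector loop: V_CE = V_CC − I_C·R_C = 18 − 1.73×3.3 = 12.3 V.
Since V_CE = 12.3 V > V_CE(sat) ≈ 0.2 V, the transistor is in the active region as assumed.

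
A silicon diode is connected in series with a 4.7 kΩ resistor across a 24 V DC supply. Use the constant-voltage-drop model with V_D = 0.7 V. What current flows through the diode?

KVL around the loop: 24 = V_D + I·R = 0.7 + I × 4.7 kΩ.
So I = (24 − 0.7) / 4.7 kΩ = 23.3 / 4.7 = 4.96 mA.

I ≈ 5 mA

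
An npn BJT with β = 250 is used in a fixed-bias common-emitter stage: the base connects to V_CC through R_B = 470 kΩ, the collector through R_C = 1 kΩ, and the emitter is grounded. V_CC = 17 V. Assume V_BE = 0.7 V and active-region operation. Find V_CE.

Base loop: V_CC = I_B·R_B + V_BE, so I_B = (17 − 0.7)/470 kΩ = 0.0347 mA.
In the active region I_C = β·I_B = 250 × 0.0347 = 8.67 mA.
Collector loop: V_CE = V_CC − I_C·R_C = 17 − 8.67×1 = 8.33 V.
Since V_CE = 8.33 V > V_CE(sat) ≈ 0.2 V, the transistor is in the active region as assumed.

V_CE ≈ 8.3 V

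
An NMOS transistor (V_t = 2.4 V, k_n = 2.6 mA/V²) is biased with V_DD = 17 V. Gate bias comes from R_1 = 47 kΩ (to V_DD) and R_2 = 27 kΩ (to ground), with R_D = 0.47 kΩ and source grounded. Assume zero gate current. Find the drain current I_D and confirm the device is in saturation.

I_D ≈ 19 mA

V_G = V_DD·R_2/(R_1+R_2) = 17×27/74 = 6.2 V. With the source grounded, V_GS = V_G = 6.2 V.
Assume saturation: I_D = (k_n/2)(V_GS − V_t)² = (2.6/2)×(6.2 − 2.4)² = 1.3×3.8² = 18.8 mA.
V_DS = V_DD − I_D·R_D = 17 − 18.8×0.47 = 8.16 V.
Saturation requires V_DS ≥ V_GS − V_t = 3.8 V; 8.16 ≥ 3.8 ✓.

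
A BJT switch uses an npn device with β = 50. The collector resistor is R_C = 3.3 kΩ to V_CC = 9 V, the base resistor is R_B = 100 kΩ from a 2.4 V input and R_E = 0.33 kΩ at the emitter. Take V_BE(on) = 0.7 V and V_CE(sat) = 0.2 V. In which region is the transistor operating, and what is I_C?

Assume active. Base-emitter loop: I_B = (V_BB − V_BE)/(R_B + (β+1)R_E) = (2.4 − 0.7)/(100 + 51×0.33) = 0.0146 mA.
I_C = β·I_B = 50×0.0146 = 0.728 mA.
V_CE = V_CC − I_C·R_C − I_E·R_E = 9 − 0.728×3.3 − 0.742×0.33 = 6.35 V > V_CE(sat), so the active-region assumption holds.

active; I_C ≈ 0.73 mA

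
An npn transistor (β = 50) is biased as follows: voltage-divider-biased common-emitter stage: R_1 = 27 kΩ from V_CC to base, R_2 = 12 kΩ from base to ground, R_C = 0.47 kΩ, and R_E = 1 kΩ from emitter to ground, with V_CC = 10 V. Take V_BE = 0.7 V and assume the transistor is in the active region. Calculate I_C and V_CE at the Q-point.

I_C ≈ 2 mA, V_CE ≈ 7 V

Thevenize the base divider: V_Th = V_CC·R_2/(R_1+R_2) = 10×12/39 = 3.08 V, R_Th = R_1‖R_2 = 8.31 kΩ.
Base-emitter loop: V_Th = I_B·R_Th + V_BE + (β+1)I_B·R_E, so I_B = (3.08 − 0.7) / (8.31 + 51×1) = 0.0401 mA.
I_C = β·I_B = 50×0.0401 = 2 mA, and I_E = (β+1)I_B = 2.04 mA.
V_CE = V_CC − I_C·R_C − I_E·R_E = 10 − 2×0.47 − 2.04×1 = 7.01 V.
V_CE = 7.01 V > 0.2 V confirms active-region operation.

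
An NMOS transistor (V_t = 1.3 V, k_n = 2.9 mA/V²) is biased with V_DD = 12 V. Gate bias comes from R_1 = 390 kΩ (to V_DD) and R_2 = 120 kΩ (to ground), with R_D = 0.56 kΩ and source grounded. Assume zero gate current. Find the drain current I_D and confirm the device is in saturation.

I_D ≈ 3.4 mA

V_G = V_DD·R_2/(R_1+R_2) = 12×120/510 = 2.82 V. With the source grounded, V_GS = V_G = 2.82 V.
Assume saturation: I_D = (k_n/2)(V_GS − V_t)² = (2.9/2)×(2.82 − 1.3)² = 1.45×1.52² = 3.37 mA.
V_DS = V_DD − I_D·R_D = 12 − 3.37×0.56 = 10.1 V.
Saturation requires V_DS ≥ V_GS − V_t = 1.52 V; 10.1 ≥ 1.52 ✓.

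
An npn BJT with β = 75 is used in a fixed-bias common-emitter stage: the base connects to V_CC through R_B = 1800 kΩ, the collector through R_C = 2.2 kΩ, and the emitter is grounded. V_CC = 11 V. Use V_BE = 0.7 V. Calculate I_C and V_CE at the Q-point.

I_C ≈ 0.43 mA, V_CE ≈ 10 V

Base loop: V_CC = I_B·R_B + V_BE, so I_B = (11 − 0.7)/1800 kΩ = 0.00572 mA.
In the active region I_C = β·I_B = 75 × 0.00572 = 0.429 mA.
Collector loop: V_CE = V_CC − I_C·R_C = 11 − 0.429×2.2 = 10.1 V.
Since V_CE = 10.1 V > V_CE(sat) ≈ 0.2 V, the transistor is in the active region as assumed.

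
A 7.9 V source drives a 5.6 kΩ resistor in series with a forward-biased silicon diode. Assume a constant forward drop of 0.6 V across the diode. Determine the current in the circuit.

I ≈ 1.3 mA

KVL around the loop: 7.9 = V_D + I·R = 0.6 + I × 5.6 kΩ.
So I = (7.9 − 0.6) / 5.6 kΩ = 7.3 / 5.6 = 1.3 mA.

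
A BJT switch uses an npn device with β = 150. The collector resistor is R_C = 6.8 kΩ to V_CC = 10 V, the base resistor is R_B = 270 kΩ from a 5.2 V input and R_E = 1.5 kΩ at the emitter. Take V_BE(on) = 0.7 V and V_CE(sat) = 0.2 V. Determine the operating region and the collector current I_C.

saturation; I_C ≈ 1.2 mA

Assume active: I_B = (5.2 − 0.7)/(270 + 151×1.5) = 0.00906 mA, I_C = β·I_B = 1.36 mA.
Then V_CE = 10 − 1.36×6.8 − 1.37×1.5 = -1.3 V < 0.2 V — the active assumption fails.
Re-solve with V_CE = 0.2 V. KCL at the emitter: V_E/R_E = (V_BB−0.7−V_E)/R_B + (V_CC−0.2−V_E)/R_C, giving V_E = 1.78 V.
I_C = (V_CC − 0.2 − V_E)/R_C = (9.8 − 1.78)/6.8 = 1.18 mA.
Check: I_B = (4.5 − 1.78)/270 = 0.0101 mA, and β·I_B = 1.51 mA > I_C, confirming saturation.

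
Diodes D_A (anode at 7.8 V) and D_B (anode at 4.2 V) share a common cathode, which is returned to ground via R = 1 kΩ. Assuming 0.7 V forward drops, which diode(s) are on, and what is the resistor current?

Only D_A conducts; I_R ≈ 7.1 mA

Assume both conduct. Then node N would need to be at both 7.8−0.7 = 7.1 V and 4.2−0.7 = 3.5 V, which is impossible.
Assume only D_A conducts: V_N = 7.8 − 0.7 = 7.1 V, so I_R = 7.1/1 = 7.1 mA.
Check D_B: its anode-to-cathode voltage is 4.2 − 7.1 = -2.9 V < 0.7 V, so it is off. The assumption is consistent.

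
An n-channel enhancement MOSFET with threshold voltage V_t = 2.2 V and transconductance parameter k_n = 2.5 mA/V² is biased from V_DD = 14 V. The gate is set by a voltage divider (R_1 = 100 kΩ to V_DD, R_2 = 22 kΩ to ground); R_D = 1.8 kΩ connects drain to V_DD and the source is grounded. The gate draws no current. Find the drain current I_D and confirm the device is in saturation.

V_G = V_DD·R_2/(R_1+R_2) = 14×22/122 = 2.52 V. With the source grounded, V_GS = V_G = 2.52 V.
Assume saturation: I_D = (k_n/2)(V_GS − V_t)² = (2.5/2)×(2.52 − 2.2)² = 1.25×0.325² = 0.132 mA.
V_DS = V_DD − I_D·R_D = 14 − 0.132×1.8 = 13.8 V.
Saturation requires V_DS ≥ V_GS − V_t = 0.325 V; 13.8 ≥ 0.325 ✓.

I_D ≈ 0.13 mA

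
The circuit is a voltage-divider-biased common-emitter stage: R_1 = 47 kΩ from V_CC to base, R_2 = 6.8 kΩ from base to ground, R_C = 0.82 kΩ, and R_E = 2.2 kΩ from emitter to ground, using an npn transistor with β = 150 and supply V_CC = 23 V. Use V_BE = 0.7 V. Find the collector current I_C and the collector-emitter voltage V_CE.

I_C ≈ 0.98 mA, V_CE ≈ 20 V

Thevenize the base divider: V_Th = V_CC·R_2/(R_1+R_2) = 23×6.8/53.8 = 2.91 V, R_Th = R_1‖R_2 = 5.94 kΩ.
Base-emitter loop: V_Th = I_B·R_Th + V_BE + (β+1)I_B·R_E, so I_B = (2.91 − 0.7) / (5.94 + 151×2.2) = 0.00653 mA.
I_C = β·I_B = 150×0.00653 = 0.979 mA, and I_E = (β+1)I_B = 0.986 mA.
V_CE = V_CC − I_C·R_C − I_E·R_E = 23 − 0.979×0.82 − 0.986×2.2 = 20 V.
V_CE = 20 V > 0.2 V confirms active-region operation.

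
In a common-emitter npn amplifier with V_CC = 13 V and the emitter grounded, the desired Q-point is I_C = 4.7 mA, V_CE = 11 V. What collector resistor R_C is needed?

Collector loop: V_CC = I_C·R_C + V_CE.
R_C = (V_CC − V_CE)/I_C = (13 − 11)/4.7 = 0.426 kΩ.

R_C ≈ 0.43 kΩ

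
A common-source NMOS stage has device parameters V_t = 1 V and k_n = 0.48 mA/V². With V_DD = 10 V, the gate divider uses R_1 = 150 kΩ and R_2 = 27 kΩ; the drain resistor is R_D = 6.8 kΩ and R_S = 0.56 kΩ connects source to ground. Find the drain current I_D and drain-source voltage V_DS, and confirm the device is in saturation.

V_G = V_DD·R_2/(R_1+R_2) = 10×27/177 = 1.53 V.
Assume saturation: I_D = (k_n/2)(V_GS − V_t)² with V_GS = V_G − I_D·R_S = 1.53 − 0.56·I_D.
Substituting gives 0.0753·I_D² − 1.14·I_D + 0.0663 = 0, with roots I_D = 0.0583 or 15.1 mA.
The root I_D = 15.1 mA gives V_GS = -6.93 V ≤ V_t, so take I_D = 0.0583 mA.
Then V_GS = 1.49 V and V_DS = V_DD − I_D(R_D+R_S) = 10 − 0.0583×7.36 = 9.57 V.
Saturation requires V_DS ≥ V_GS − V_t = 0.493 V; 9.57 ≥ 0.493 ✓.

I_D ≈ 0.058 mA, V_DS ≈ 9.6 V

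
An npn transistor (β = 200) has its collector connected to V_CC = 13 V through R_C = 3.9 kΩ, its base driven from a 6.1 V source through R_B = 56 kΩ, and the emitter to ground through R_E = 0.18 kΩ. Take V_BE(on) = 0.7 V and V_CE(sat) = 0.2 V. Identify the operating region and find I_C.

Assume active: I_B = (6.1 − 0.7)/(56 + 201×0.18) = 0.0586 mA, I_C = β·I_B = 11.7 mA.
Then V_CE = 13 − 11.7×3.9 − 11.8×0.18 = -34.8 V < 0.2 V — the active assumption fails.
Re-solve with V_CE = 0.2 V. KCL at the emitter: V_E/R_E = (V_BB−0.7−V_E)/R_B + (V_CC−0.2−V_E)/R_C, giving V_E = 0.58 V.
I_C = (V_CC − 0.2 − V_E)/R_C = (12.8 − 0.58)/3.9 = 3.13 mA.
Check: I_B = (5.4 − 0.58)/56 = 0.0861 mA, and β·I_B = 17.2 mA > I_C, confirming saturation.

saturation; I_C ≈ 3.1 mA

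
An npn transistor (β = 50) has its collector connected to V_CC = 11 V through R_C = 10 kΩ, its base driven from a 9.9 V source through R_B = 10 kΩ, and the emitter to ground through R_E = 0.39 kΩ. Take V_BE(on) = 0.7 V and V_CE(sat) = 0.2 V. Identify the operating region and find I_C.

saturation; I_C ≈ 1 mA

Assume active: I_B = (9.9 − 0.7)/(10 + 51×0.39) = 0.308 mA, I_C = β·I_B = 15.4 mA.
Then V_CE = 11 − 15.4×10 − 15.7×0.39 = -149 V < 0.2 V — the active assumption fails.
Re-solve with V_CE = 0.2 V. KCL at the emitter: V_E/R_E = (V_BB−0.7−V_E)/R_B + (V_CC−0.2−V_E)/R_C, giving V_E = 0.724 V.
I_C = (V_CC − 0.2 − V_E)/R_C = (10.8 − 0.724)/10 = 1.01 mA.
Check: I_B = (9.2 − 0.724)/10 = 0.848 mA, and β·I_B = 42.4 mA > I_C, confirming saturation.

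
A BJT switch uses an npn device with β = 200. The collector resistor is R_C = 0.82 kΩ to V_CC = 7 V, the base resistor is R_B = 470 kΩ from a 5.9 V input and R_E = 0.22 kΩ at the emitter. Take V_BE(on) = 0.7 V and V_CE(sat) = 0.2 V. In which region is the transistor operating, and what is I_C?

Assume active. Base-emitter loop: I_B = (V_BB − V_BE)/(R_B + (β+1)R_E) = (5.9 − 0.7)/(470 + 201×0.22) = 0.0101 mA.
I_C = β·I_B = 200×0.0101 = 2.02 mA.
V_CE = V_CC − I_C·R_C − I_E·R_E = 7 − 2.02×0.82 − 2.03×0.22 = 4.89 V > V_CE(sat), so the active-region assumption holds.

active; I_C ≈ 2 mA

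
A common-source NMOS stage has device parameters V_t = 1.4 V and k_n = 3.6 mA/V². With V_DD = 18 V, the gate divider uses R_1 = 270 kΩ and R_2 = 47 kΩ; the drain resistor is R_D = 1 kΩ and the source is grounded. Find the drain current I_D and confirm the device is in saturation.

I_D ≈ 2.9 mA

V_G = V_DD·R_2/(R_1+R_2) = 18×47/317 = 2.67 V. With the source grounded, V_GS = V_G = 2.67 V.
Assume saturation: I_D = (k_n/2)(V_GS − V_t)² = (3.6/2)×(2.67 − 1.4)² = 1.8×1.27² = 2.9 mA.
V_DS = V_DD − I_D·R_D = 18 − 2.9×1 = 15.1 V.
Saturation requires V_DS ≥ V_GS − V_t = 1.27 V; 15.1 ≥ 1.27 ✓.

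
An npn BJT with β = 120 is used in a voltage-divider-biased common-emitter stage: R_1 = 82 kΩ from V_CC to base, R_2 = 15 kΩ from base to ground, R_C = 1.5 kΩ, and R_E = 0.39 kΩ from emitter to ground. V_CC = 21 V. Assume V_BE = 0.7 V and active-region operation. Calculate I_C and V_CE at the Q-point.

Thevenize the base divider: V_Th = V_CC·R_2/(R_1+R_2) = 21×15/97 = 3.25 V, R_Th = R_1‖R_2 = 12.7 kΩ.
Base-emitter loop: V_Th = I_B·R_Th + V_BE + (β+1)I_B·R_E, so I_B = (3.25 − 0.7) / (12.7 + 121×0.39) = 0.0425 mA.
I_C = β·I_B = 120×0.0425 = 5.11 mA, and I_E = (β+1)I_B = 5.15 mA.
V_CE = V_CC − I_C·R_C − I_E·R_E = 21 − 5.11×1.5 − 5.15×0.39 = 11.3 V.
V_CE = 11.3 V > 0.2 V confirms active-region operation.

I_C ≈ 5.1 mA, V_CE ≈ 11 V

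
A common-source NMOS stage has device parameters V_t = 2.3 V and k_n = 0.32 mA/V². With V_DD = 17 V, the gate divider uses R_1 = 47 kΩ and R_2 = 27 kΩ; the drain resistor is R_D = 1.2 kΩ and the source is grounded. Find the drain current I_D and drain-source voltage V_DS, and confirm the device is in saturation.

I_D ≈ 2.4 mA, V_DS ≈ 14 V

V_G = V_DD·R_2/(R_1+R_2) = 17×27/74 = 6.2 V. With the source grounded, V_GS = V_G = 6.2 V.
Assume saturation: I_D = (k_n/2)(V_GS − V_t)² = (0.32/2)×(6.2 − 2.3)² = 0.16×3.9² = 2.44 mA.
V_DS = V_DD − I_D·R_D = 17 − 2.44×1.2 = 14.1 V.
Saturation requires V_DS ≥ V_GS − V_t = 3.9 V; 14.1 ≥ 3.9 ✓.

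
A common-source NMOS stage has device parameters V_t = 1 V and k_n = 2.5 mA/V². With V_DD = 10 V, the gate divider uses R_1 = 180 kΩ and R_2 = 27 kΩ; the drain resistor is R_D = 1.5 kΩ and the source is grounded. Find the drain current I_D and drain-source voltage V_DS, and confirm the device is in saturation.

I_D ≈ 0.12 mA, V_DS ≈ 9.8 V

V_G = V_DD·R_2/(R_1+R_2) = 10×27/207 = 1.3 V. With the source grounded, V_GS = V_G = 1.3 V.
Assume saturation: I_D = (k_n/2)(V_GS − V_t)² = (2.5/2)×(1.3 − 1)² = 1.25×0.304² = 0.116 mA.
V_DS = V_DD − I_D·R_D = 10 − 0.116×1.5 = 9.83 V.
Saturation requires V_DS ≥ V_GS − V_t = 0.304 V; 9.83 ≥ 0.304 ✓.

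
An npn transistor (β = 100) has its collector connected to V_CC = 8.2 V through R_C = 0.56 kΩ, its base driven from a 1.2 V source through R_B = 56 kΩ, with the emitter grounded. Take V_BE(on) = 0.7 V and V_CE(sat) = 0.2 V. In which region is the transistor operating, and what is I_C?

active; I_C ≈ 0.89 mA

Assume active. Base-emitter loop: I_B = (V_BB − V_BE)/R_B = (1.2 − 0.7)/56 = 0.00893 mA.
I_C = β·I_B = 100×0.00893 = 0.893 mA.
V_CE = V_CC − I_C·R_C = 8.2 − 0.893×0.56 = 7.7 V > V_CE(sat), so the active-region assumption holds.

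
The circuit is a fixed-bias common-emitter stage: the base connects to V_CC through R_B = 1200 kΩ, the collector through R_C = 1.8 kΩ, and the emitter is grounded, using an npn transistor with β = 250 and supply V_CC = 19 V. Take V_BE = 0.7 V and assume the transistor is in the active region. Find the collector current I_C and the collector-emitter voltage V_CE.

Base loop: V_CC = I_B·R_B + V_BE, so I_B = (19 − 0.7)/1200 kΩ = 0.0153 mA.
In the active region I_C = β·I_B = 250 × 0.0153 = 3.81 mA.
Collector loop: V_CE = V_CC − I_C·R_C = 19 − 3.81×1.8 = 12.1 V.
Since V_CE = 12.1 V > V_CE(sat) ≈ 0.2 V, the transistor is in the active region as assumed.

I_C ≈ 3.8 mA, V_CE ≈ 12 V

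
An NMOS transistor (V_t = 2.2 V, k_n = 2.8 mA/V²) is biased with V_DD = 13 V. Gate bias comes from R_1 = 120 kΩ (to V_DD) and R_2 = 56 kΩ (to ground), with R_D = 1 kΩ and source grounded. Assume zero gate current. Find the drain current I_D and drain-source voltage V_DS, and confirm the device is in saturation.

I_D ≈ 5.2 mA, V_DS ≈ 7.8 V

V_G = V_DD·R_2/(R_1+R_2) = 13×56/176 = 4.14 V. With the source grounded, V_GS = V_G = 4.14 V.
Assume saturation: I_D = (k_n/2)(V_GS − V_t)² = (2.8/2)×(4.14 − 2.2)² = 1.4×1.94² = 5.25 mA.
V_DS = V_DD − I_D·R_D = 13 − 5.25×1 = 7.75 V.
Saturation requires V_DS ≥ V_GS − V_t = 1.94 V; 7.75 ≥ 1.94 ✓.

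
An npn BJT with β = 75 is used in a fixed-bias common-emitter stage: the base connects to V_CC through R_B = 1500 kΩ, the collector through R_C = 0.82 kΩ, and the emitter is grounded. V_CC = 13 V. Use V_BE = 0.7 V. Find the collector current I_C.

I_C ≈ 0.62 mA

Base loop: V_CC = I_B·R_B + V_BE, so I_B = (13 − 0.7)/1500 kΩ = 0.0082 mA.
In the active region I_C = β·I_B = 75 × 0.0082 = 0.615 mA.
Collector loop: V_CE = V_CC − I_C·R_C = 13 − 0.615×0.82 = 12.5 V.
Since V_CE = 12.5 V > V_CE(sat) ≈ 0.2 V, the transistor is in the active region as assumed.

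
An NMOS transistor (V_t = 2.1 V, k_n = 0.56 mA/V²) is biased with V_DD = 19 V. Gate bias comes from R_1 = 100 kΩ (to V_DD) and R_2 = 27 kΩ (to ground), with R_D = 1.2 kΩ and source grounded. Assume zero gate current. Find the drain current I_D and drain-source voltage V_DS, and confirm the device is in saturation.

I_D ≈ 1.1 mA, V_DS ≈ 18 V

V_G = V_DD·R_2/(R_1+R_2) = 19×27/127 = 4.04 V. With the source grounded, V_GS = V_G = 4.04 V.
Assume saturation: I_D = (k_n/2)(V_GS − V_t)² = (0.56/2)×(4.04 − 2.1)² = 0.28×1.94² = 1.05 mA.
V_DS = V_DD − I_D·R_D = 19 − 1.05×1.2 = 17.7 V.
Saturation requires V_DS ≥ V_GS − V_t = 1.94 V; 17.7 ≥ 1.94 ✓.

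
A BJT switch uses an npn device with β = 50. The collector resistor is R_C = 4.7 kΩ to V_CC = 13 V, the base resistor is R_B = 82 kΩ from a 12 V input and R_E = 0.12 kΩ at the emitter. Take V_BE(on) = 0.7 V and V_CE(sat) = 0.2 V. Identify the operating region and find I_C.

saturation; I_C ≈ 2.7 mA

Assume active: I_B = (12 − 0.7)/(82 + 51×0.12) = 0.128 mA, I_C = β·I_B = 6.41 mA.
Then V_CE = 13 − 6.41×4.7 − 6.54×0.12 = -17.9 V < 0.2 V — the active assumption fails.
Re-solve with V_CE = 0.2 V. KCL at the emitter: V_E/R_E = (V_BB−0.7−V_E)/R_B + (V_CC−0.2−V_E)/R_C, giving V_E = 0.334 V.
I_C = (V_CC − 0.2 − V_E)/R_C = (12.8 − 0.334)/4.7 = 2.65 mA.
Check: I_B = (11.3 − 0.334)/82 = 0.134 mA, and β·I_B = 6.69 mA > I_C, confirming saturation.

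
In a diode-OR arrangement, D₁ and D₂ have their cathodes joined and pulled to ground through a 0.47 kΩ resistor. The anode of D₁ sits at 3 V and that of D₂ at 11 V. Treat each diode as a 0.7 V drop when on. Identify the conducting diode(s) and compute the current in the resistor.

Only D₂ conducts; I_R ≈ 22 mA

Assume both conduct. Then node N would need to be at both 3−0.7 = 2.3 V and 11−0.7 = 10.3 V, which is impossible.
Assume only D₂ conducts: V_N = 11 − 0.7 = 10.3 V, so I_R = 10.3/0.47 = 21.9 mA.
Check D₁: its anode-to-cathode voltage is 3 − 10.3 = -7.3 V < 0.7 V, so it is off. The assumption is consistent.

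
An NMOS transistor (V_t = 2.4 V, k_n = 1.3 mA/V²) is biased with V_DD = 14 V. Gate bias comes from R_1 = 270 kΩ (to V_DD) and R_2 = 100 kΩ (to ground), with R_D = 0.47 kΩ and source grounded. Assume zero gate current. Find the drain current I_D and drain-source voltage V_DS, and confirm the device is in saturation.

V_G = V_DD·R_2/(R_1+R_2) = 14×100/370 = 3.78 V. With the source grounded, V_GS = V_G = 3.78 V.
Assume saturation: I_D = (k_n/2)(V_GS − V_t)² = (1.3/2)×(3.78 − 2.4)² = 0.65×1.38² = 1.24 mA.
V_DS = V_DD − I_D·R_D = 14 − 1.24×0.47 = 13.4 V.
Saturation requires V_DS ≥ V_GS − V_t = 1.38 V; 13.4 ≥ 1.38 ✓.

I_D ≈ 1.2 mA, V_DS ≈ 13 V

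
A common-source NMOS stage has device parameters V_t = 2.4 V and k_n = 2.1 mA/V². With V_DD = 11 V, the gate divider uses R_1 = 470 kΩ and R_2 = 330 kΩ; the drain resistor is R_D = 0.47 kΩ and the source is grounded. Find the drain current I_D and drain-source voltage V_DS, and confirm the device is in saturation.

V_G = V_DD·R_2/(R_1+R_2) = 11×330/800 = 4.54 V. With the source grounded, V_GS = V_G = 4.54 V.
Assume saturation: I_D = (k_n/2)(V_GS − V_t)² = (2.1/2)×(4.54 − 2.4)² = 1.05×2.14² = 4.8 mA.
V_DS = V_DD − I_D·R_D = 11 − 4.8×0.47 = 8.75 V.
Saturation requires V_DS ≥ V_GS − V_t = 2.14 V; 8.75 ≥ 2.14 ✓.

I_D ≈ 4.8 mA, V_DS ≈ 8.7 V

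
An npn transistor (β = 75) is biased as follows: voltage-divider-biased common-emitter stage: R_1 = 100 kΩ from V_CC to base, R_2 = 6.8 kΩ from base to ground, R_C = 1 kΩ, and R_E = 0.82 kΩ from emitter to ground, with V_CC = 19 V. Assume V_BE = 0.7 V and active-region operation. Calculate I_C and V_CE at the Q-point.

Thevenize the base divider: V_Th = V_CC·R_2/(R_1+R_2) = 19×6.8/107 = 1.21 V, R_Th = R_1‖R_2 = 6.37 kΩ.
Base-emitter loop: V_Th = I_B·R_Th + V_BE + (β+1)I_B·R_E, so I_B = (1.21 − 0.7) / (6.37 + 76×0.82) = 0.00742 mA.
I_C = β·I_B = 75×0.00742 = 0.557 mA, and I_E = (β+1)I_B = 0.564 mA.
V_CE = V_CC − I_C·R_C − I_E·R_E = 19 − 0.557×1 − 0.564×0.82 = 18 V.
V_CE = 18 V > 0.2 V confirms active-region operation.

I_C ≈ 0.56 mA, V_CE ≈ 18 V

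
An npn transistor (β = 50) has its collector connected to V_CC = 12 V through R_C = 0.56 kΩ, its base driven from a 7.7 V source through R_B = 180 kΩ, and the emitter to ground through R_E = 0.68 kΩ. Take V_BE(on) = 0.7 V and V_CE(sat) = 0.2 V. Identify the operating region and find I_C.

Assume active. Base-emitter loop: I_B = (V_BB − V_BE)/(R_B + (β+1)R_E) = (7.7 − 0.7)/(180 + 51×0.68) = 0.0326 mA.
I_C = β·I_B = 50×0.0326 = 1.63 mA.
V_CE = V_CC − I_C·R_C − I_E·R_E = 12 − 1.63×0.56 − 1.66×0.68 = 9.96 V > V_CE(sat), so the active-region assumption holds.

active; I_C ≈ 1.6 mA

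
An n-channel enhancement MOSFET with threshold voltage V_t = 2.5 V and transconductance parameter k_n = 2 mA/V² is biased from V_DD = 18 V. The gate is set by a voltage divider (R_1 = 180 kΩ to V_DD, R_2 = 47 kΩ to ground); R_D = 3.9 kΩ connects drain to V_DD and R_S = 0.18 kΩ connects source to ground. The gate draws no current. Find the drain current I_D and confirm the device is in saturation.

V_G = V_DD·R_2/(R_1+R_2) = 18×47/227 = 3.73 V.
Assume saturation: I_D = (k_n/2)(V_GS − V_t)² with V_GS = V_G − I_D·R_S = 3.73 − 0.18·I_D.
Substituting gives 0.0324·I_D² − 1.44·I_D + 1.51 = 0, with roots I_D = 1.07 or 43.4 mA.
The root I_D = 43.4 mA gives V_GS = -4.09 V ≤ V_t, so take I_D = 1.07 mA.
Then V_GS = 3.53 V and V_DS = V_DD − I_D(R_D+R_S) = 18 − 1.07×4.08 = 13.6 V.
Saturation requires V_DS ≥ V_GS − V_t = 1.03 V; 13.6 ≥ 1.03 ✓.

I_D ≈ 1.1 mA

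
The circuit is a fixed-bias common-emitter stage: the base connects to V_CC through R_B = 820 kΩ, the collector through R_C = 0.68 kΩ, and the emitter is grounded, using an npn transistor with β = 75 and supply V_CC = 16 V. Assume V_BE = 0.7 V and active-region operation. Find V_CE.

V_CE ≈ 15 V

Base loop: V_CC = I_B·R_B + V_BE, so I_B = (16 − 0.7)/820 kΩ = 0.0187 mA.
In the active region I_C = β·I_B = 75 × 0.0187 = 1.4 mA.
Collector loop: V_CE = V_CC − I_C·R_C = 16 − 1.4×0.68 = 15 V.
Since V_CE = 15 V > V_CE(sat) ≈ 0.2 V, the transistor is in the active region as assumed.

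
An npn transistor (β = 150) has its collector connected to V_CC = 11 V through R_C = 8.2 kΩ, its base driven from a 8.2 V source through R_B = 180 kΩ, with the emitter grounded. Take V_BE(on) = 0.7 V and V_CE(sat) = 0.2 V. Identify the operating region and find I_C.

saturation; I_C ≈ 1.3 mA

Assume active: I_B = (8.2 − 0.7)/180 = 0.0417 mA, giving I_C = β·I_B = 6.25 mA.
But then V_CE = 11 − 6.25×8.2 = -40.2 V < V_CE(sat) = 0.2 V — impossible in the active region.
So the transistor is saturated. With V_CE = 0.2 V, I_C = (V_CC − 0.2)/R_C = 10.8/8.2 = 1.32 mA.
Check: β·I_B = 6.25 mA > I_C = 1.32 mA, confirming saturation.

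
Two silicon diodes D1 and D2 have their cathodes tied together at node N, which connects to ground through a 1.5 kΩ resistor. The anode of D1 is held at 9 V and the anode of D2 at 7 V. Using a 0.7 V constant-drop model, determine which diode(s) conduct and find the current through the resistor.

Only D1 conducts; I_R ≈ 5.5 mA

Assume both conduct. Then node N would need to be at both 9−0.7 = 8.3 V and 7−0.7 = 6.3 V, which is impossible.
Assume only D1 conducts: V_N = 9 − 0.7 = 8.3 V, so I_R = 8.3/1.5 = 5.53 mA.
Check D2: its anode-to-cathode voltage is 7 − 8.3 = -1.3 V < 0.7 V, so it is off. The assumption is consistent.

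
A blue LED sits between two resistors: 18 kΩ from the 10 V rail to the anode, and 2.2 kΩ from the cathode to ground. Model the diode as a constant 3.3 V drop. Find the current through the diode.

I ≈ 0.33 mA

The two resistors are in series with the diode, so KVL gives 10 = I·18 + 3.3 + I·2.2.
I = (10 − 3.3) / (18 + 2.2) kΩ = 6.7 / 20.2 = 0.332 mA.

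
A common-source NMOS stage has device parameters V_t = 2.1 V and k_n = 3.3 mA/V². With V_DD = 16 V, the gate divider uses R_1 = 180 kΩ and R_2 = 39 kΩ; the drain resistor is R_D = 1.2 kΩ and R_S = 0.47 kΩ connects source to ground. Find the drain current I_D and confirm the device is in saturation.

I_D ≈ 0.46 mA

V_G = V_DD·R_2/(R_1+R_2) = 16×39/219 = 2.85 V.
Assume saturation: I_D = (k_n/2)(V_GS − V_t)² with V_GS = V_G − I_D·R_S = 2.85 − 0.47·I_D.
Substituting gives 0.364·I_D² − 2.16·I_D + 0.926 = 0, with roots I_D = 0.465 or 5.47 mA.
The root I_D = 5.47 mA gives V_GS = 0.28 V ≤ V_t, so take I_D = 0.465 mA.
Then V_GS = 2.63 V and V_DS = V_DD − I_D(R_D+R_S) = 16 − 0.465×1.67 = 15.2 V.
Saturation requires V_DS ≥ V_GS − V_t = 0.531 V; 15.2 ≥ 0.531 ✓.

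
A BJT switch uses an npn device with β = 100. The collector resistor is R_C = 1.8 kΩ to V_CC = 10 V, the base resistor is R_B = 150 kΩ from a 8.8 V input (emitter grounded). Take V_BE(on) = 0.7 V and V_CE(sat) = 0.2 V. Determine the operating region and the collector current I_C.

Assume active. Base-emitter loop: I_B = (V_BB − V_BE)/R_B = (8.8 − 0.7)/150 = 0.054 mA.
I_C = β·I_B = 100×0.054 = 5.4 mA.
V_CE = V_CC − I_C·R_C = 10 − 5.4×1.8 = 0.28 V > V_CE(sat), so the active-region assumption holds.

active; I_C ≈ 5.4 mA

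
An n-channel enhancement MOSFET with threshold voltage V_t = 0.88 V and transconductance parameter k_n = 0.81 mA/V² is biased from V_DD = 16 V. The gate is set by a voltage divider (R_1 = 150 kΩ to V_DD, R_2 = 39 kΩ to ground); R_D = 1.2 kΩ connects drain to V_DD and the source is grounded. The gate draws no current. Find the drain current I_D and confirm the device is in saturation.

V_G = V_DD·R_2/(R_1+R_2) = 16×39/189 = 3.3 V. With the source grounded, V_GS = V_G = 3.3 V.
Assume saturation: I_D = (k_n/2)(V_GS − V_t)² = (0.81/2)×(3.3 − 0.88)² = 0.405×2.42² = 2.37 mA.
V_DS = V_DD − I_D·R_D = 16 − 2.37×1.2 = 13.2 V.
Saturation requires V_DS ≥ V_GS − V_t = 2.42 V; 13.2 ≥ 2.42 ✓.

I_D ≈ 2.4 mA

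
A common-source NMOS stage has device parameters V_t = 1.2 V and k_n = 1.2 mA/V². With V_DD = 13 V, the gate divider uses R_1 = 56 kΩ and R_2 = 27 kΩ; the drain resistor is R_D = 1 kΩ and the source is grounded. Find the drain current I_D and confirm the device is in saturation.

V_G = V_DD·R_2/(R_1+R_2) = 13×27/83 = 4.23 V. With the source grounded, V_GS = V_G = 4.23 V.
Assume saturation: I_D = (k_n/2)(V_GS − V_t)² = (1.2/2)×(4.23 − 1.2)² = 0.6×3.03² = 5.5 mA.
V_DS = V_DD − I_D·R_D = 13 − 5.5×1 = 7.5 V.
Saturation requires V_DS ≥ V_GS − V_t = 3.03 V; 7.5 ≥ 3.03 ✓.

I_D ≈ 5.5 mA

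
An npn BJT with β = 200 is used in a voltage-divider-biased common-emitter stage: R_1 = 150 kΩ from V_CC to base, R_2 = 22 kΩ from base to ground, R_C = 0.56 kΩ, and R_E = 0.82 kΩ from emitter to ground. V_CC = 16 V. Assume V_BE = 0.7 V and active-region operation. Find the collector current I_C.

I_C ≈ 1.5 mA

Thevenize the base divider: V_Th = V_CC·R_2/(R_1+R_2) = 16×22/172 = 2.05 V, R_Th = R_1‖R_2 = 19.2 kΩ.
Base-emitter loop: V_Th = I_B·R_Th + V_BE + (β+1)I_B·R_E, so I_B = (2.05 − 0.7) / (19.2 + 201×0.82) = 0.00732 mA.
I_C = β·I_B = 200×0.00732 = 1.46 mA, and I_E = (β+1)I_B = 1.47 mA.
V_CE = V_CC − I_C·R_C − I_E·R_E = 16 − 1.46×0.56 − 1.47×0.82 = 14 V.
V_CE = 14 V > 0.2 V confirms active-region operation.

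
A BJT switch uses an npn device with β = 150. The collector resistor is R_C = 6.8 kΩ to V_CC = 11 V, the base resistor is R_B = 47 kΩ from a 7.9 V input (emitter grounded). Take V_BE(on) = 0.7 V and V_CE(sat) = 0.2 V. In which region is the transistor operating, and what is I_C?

saturation; I_C ≈ 1.6 mA

Assume active: I_B = (7.9 − 0.7)/47 = 0.153 mA, giving I_C = β·I_B = 23 mA.
But then V_CE = 11 − 23×6.8 = -145 V < V_CE(sat) = 0.2 V — impossible in the active region.
So the transistor is saturated. With V_CE = 0.2 V, I_C = (V_CC − 0.2)/R_C = 10.8/6.8 = 1.59 mA.
Check: β·I_B = 23 mA > I_C = 1.59 mA, confirming saturation.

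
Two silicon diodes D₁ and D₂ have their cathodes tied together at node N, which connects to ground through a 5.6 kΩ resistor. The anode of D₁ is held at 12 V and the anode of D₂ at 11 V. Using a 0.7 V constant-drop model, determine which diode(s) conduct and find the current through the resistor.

Assume both conduct. Then node N would need to be at both 12−0.7 = 11.3 V and 11−0.7 = 10.3 V, which is impossible.
Assume only D₁ conducts: V_N = 12 − 0.7 = 11.3 V, so I_R = 11.3/5.6 = 2.02 mA.
Check D₂: its anode-to-cathode voltage is 11 − 11.3 = -0.3 V < 0.7 V, so it is off. The assumption is consistent.

Only D₁ conducts; I_R ≈ 2 mA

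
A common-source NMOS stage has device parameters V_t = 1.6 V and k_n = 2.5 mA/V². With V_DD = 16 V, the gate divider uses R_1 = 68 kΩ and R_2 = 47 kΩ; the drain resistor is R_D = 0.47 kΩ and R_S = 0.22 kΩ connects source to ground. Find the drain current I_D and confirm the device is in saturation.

V_G = V_DD·R_2/(R_1+R_2) = 16×47/115 = 6.54 V.
Assume saturation: I_D = (k_n/2)(V_GS − V_t)² with V_GS = V_G − I_D·R_S = 6.54 − 0.22·I_D.
Substituting gives 0.0605·I_D² − 3.72·I_D + 30.5 = 0, with roots I_D = 9.75 or 51.7 mA.
The root I_D = 51.7 mA gives V_GS = -4.83 V ≤ V_t, so take I_D = 9.75 mA.
Then V_GS = 4.39 V and V_DS = V_DD − I_D(R_D+R_S) = 16 − 9.75×0.69 = 9.27 V.
Saturation requires V_DS ≥ V_GS − V_t = 2.79 V; 9.27 ≥ 2.79 ✓.

I_D ≈ 9.8 mA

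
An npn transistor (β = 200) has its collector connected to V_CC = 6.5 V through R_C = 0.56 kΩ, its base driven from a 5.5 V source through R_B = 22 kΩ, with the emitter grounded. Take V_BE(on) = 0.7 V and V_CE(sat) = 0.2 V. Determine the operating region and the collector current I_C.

saturation; I_C ≈ 11 mA

Assume active: I_B = (5.5 − 0.7)/22 = 0.218 mA, giving I_C = β·I_B = 43.6 mA.
But then V_CE = 6.5 − 43.6×0.56 = -17.9 V < V_CE(sat) = 0.2 V — impossible in the active region.
So the transistor is saturated. With V_CE = 0.2 V, I_C = (V_CC − 0.2)/R_C = 6.3/0.56 = 11.2 mA.
Check: β·I_B = 43.6 mA > I_C = 11.2 mA, confirming saturation.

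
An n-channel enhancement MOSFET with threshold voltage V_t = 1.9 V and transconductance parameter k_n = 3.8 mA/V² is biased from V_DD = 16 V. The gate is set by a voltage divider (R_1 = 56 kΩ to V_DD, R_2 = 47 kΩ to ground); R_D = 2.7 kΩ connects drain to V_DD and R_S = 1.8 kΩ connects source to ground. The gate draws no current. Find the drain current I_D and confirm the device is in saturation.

V_G = V_DD·R_2/(R_1+R_2) = 16×47/103 = 7.3 V.
Assume saturation: I_D = (k_n/2)(V_GS − V_t)² with V_GS = V_G − I_D·R_S = 7.3 − 1.8·I_D.
Substituting gives 6.16·I_D² − 37.9·I_D + 55.4 = 0, with roots I_D = 2.38 or 3.78 mA.
The root I_D = 3.78 mA gives V_GS = 0.489 V ≤ V_t, so take I_D = 2.38 mA.
Then V_GS = 3.02 V and V_DS = V_DD − I_D(R_D+R_S) = 16 − 2.38×4.5 = 5.29 V.
Saturation requires V_DS ≥ V_GS − V_t = 1.12 V; 5.29 ≥ 1.12 ✓.

I_D ≈ 2.4 mA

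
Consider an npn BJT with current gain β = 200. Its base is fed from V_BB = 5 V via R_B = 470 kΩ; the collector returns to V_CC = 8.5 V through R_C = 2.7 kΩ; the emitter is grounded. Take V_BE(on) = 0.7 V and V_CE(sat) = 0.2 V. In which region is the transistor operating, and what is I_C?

Assume active. Base-emitter loop: I_B = (V_BB − V_BE)/R_B = (5 − 0.7)/470 = 0.00915 mA.
I_C = β·I_B = 200×0.00915 = 1.83 mA.
V_CE = V_CC − I_C·R_C = 8.5 − 1.83×2.7 = 3.56 V > V_CE(sat), so the active-region assumption holds.

active; I_C ≈ 1.8 mA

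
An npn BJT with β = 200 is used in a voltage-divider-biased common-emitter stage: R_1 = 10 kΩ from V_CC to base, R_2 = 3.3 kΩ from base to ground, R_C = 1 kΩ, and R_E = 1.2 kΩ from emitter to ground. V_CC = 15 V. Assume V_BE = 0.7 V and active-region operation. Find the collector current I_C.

I_C ≈ 2.5 mA

Thevenize the base divider: V_Th = V_CC·R_2/(R_1+R_2) = 15×3.3/13.3 = 3.72 V, R_Th = R_1‖R_2 = 2.48 kΩ.
Base-emitter loop: V_Th = I_B·R_Th + V_BE + (β+1)I_B·R_E, so I_B = (3.72 − 0.7) / (2.48 + 201×1.2) = 0.0124 mA.
I_C = β·I_B = 200×0.0124 = 2.48 mA, and I_E = (β+1)I_B = 2.49 mA.
V_CE = V_CC − I_C·R_C − I_E·R_E = 15 − 2.48×1 − 2.49×1.2 = 9.53 V.
V_CE = 9.53 V > 0.2 V confirms active-region operation.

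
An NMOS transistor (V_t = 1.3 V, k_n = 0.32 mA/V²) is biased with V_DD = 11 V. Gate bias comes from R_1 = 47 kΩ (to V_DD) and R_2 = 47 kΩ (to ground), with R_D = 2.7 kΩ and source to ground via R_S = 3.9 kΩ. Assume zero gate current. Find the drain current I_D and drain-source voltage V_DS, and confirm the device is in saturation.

I_D ≈ 0.59 mA, V_DS ≈ 7.1 V

V_G = V_DD·R_2/(R_1+R_2) = 11×47/94 = 5.5 V.
Assume saturation: I_D = (k_n/2)(V_GS − V_t)² with V_GS = V_G − I_D·R_S = 5.5 − 3.9·I_D.
Substituting gives 2.43·I_D² − 6.24·I_D + 2.82 = 0, with roots I_D = 0.586 or 1.98 mA.
The root I_D = 1.98 mA gives V_GS = -2.22 V ≤ V_t, so take I_D = 0.586 mA.
Then V_GS = 3.21 V and V_DS = V_DD − I_D(R_D+R_S) = 11 − 0.586×6.6 = 7.13 V.
Saturation requires V_DS ≥ V_GS − V_t = 1.91 V; 7.13 ≥ 1.91 ✓.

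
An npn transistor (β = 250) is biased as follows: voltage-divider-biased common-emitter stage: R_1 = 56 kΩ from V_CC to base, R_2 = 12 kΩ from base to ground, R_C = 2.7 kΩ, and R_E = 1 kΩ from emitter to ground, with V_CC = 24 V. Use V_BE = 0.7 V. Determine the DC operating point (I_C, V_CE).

I_C ≈ 3.4 mA, V_CE ≈ 11 V

Thevenize the base divider: V_Th = V_CC·R_2/(R_1+R_2) = 24×12/68 = 4.24 V, R_Th = R_1‖R_2 = 9.88 kΩ.
Base-emitter loop: V_Th = I_B·R_Th + V_BE + (β+1)I_B·R_E, so I_B = (4.24 − 0.7) / (9.88 + 251×1) = 0.0136 mA.
I_C = β·I_B = 250×0.0136 = 3.39 mA, and I_E = (β+1)I_B = 3.4 mA.
V_CE = V_CC − I_C·R_C − I_E·R_E = 24 − 3.39×2.7 − 3.4×1 = 11.5 V.
V_CE = 11.5 V > 0.2 V confirms active-region operation.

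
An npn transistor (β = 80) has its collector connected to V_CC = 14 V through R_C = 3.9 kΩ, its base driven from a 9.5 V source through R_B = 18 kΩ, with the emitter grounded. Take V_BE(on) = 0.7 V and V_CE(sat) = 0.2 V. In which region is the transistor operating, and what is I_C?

saturation; I_C ≈ 3.5 mA

Assume active: I_B = (9.5 − 0.7)/18 = 0.489 mA, giving I_C = β·I_B = 39.1 mA.
But then V_CE = 14 − 39.1×3.9 = -139 V < V_CE(sat) = 0.2 V — impossible in the active region.
So the transistor is saturated. With V_CE = 0.2 V, I_C = (V_CC − 0.2)/R_C = 13.8/3.9 = 3.54 mA.
Check: β·I_B = 39.1 mA > I_C = 3.54 mA, confirming saturation.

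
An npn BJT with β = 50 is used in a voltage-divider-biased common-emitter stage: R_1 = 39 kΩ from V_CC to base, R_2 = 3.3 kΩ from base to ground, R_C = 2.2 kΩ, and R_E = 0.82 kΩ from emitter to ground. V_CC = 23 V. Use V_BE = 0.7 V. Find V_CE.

Thevenize the base divider: V_Th = V_CC·R_2/(R_1+R_2) = 23×3.3/42.3 = 1.79 V, R_Th = R_1‖R_2 = 3.04 kΩ.
Base-emitter loop: V_Th = I_B·R_Th + V_BE + (β+1)I_B·R_E, so I_B = (1.79 − 0.7) / (3.04 + 51×0.82) = 0.0244 mA.
I_C = β·I_B = 50×0.0244 = 1.22 mA, and I_E = (β+1)I_B = 1.24 mA.
V_CE = V_CC − I_C·R_C − I_E·R_E = 23 − 1.22×2.2 − 1.24×0.82 = 19.3 V.
V_CE = 19.3 V > 0.2 V confirms active-region operation.

V_CE ≈ 19 V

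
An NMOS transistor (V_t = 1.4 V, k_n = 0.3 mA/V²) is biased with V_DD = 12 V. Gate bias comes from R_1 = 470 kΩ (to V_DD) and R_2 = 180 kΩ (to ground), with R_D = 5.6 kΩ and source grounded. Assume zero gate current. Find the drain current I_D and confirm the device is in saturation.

I_D ≈ 0.55 mA

V_G = V_DD·R_2/(R_1+R_2) = 12×180/650 = 3.32 V. With the source grounded, V_GS = V_G = 3.32 V.
Assume saturation: I_D = (k_n/2)(V_GS − V_t)² = (0.3/2)×(3.32 − 1.4)² = 0.15×1.92² = 0.555 mA.
V_DS = V_DD − I_D·R_D = 12 − 0.555×5.6 = 8.89 V.
Saturation requires V_DS ≥ V_GS − V_t = 1.92 V; 8.89 ≥ 1.92 ✓.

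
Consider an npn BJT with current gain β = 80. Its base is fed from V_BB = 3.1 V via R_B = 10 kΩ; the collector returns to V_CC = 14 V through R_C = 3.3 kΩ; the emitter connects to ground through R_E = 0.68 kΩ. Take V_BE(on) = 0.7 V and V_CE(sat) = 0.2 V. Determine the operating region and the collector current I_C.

active; I_C ≈ 3 mA

Assume active. Base-emitter loop: I_B = (V_BB − V_BE)/(R_B + (β+1)R_E) = (3.1 − 0.7)/(10 + 81×0.68) = 0.0369 mA.
I_C = β·I_B = 80×0.0369 = 2.95 mA.
V_CE = V_CC − I_C·R_C − I_E·R_E = 14 − 2.95×3.3 − 2.99×0.68 = 2.23 V > V_CE(sat), so the active-region assumption holds.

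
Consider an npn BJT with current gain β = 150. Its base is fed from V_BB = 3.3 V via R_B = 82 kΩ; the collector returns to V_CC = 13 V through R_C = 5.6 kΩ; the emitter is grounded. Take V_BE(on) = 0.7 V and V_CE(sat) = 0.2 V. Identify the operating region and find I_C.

saturation; I_C ≈ 2.3 mA

Assume active: I_B = (3.3 − 0.7)/82 = 0.0317 mA, giving I_C = β·I_B = 4.76 mA.
But then V_CE = 13 − 4.76×5.6 = -13.6 V < V_CE(sat) = 0.2 V — impossible in the active region.
So the transistor is saturated. With V_CE = 0.2 V, I_C = (V_CC − 0.2)/R_C = 12.8/5.6 = 2.29 mA.
Check: β·I_B = 4.76 mA > I_C = 2.29 mA, confirming saturation.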